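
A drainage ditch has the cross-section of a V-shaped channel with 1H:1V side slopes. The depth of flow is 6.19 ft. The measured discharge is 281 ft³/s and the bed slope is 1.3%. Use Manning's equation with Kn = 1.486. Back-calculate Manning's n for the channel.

n = 0.0389

For a triangular section with side slope z = 1: A = zy² = 1×6.19² = 38.32 ft²; P = 2y√(1+z²) = 2×6.19×1.414 = 17.51 ft.
Hydraulic radius R = A/P = 38.32/17.51 = 2.188 ft.
Rearranging Manning's equation: n = (1.486/Q) A R^(2/3) S^(1/2) = (1.486/281) × 38.32 × 2.188^(2/3) × √0.013 = 0.0389.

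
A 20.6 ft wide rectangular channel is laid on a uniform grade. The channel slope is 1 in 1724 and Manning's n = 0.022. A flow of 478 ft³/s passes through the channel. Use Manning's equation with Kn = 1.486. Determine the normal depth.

y_n = 5.91 ft

Manning's equation rearranged: A R^(2/3) = nQ / (1.486·√S) = 0.022 × 478 / (1.486 × √0.00058) = 293.8.
Trying y = 4.3 ft: A R^(2/3) = 185.6 — short.
Trying y = 7.36 ft: A R^(2/3) = 400.5 — over.
Trying y = 5.91 ft: A R^(2/3) = 294.1 — ≈ 293.8.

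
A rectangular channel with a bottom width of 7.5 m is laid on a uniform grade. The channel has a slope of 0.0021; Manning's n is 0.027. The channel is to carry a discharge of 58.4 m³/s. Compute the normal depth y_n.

Manning's equation rearranged: A R^(2/3) = nQ / (1·√S) = 0.027 × 58.4 / (√0.0021) = 34.41.
At y = 3.82 m: A R^(2/3) = 43.83 — too large.
At y = 2.72 m: A R^(2/3) = 27.63 — too small.
At y = 3.19 m: A R^(2/3) = 34.39 — matches.

y_n = 3.19 m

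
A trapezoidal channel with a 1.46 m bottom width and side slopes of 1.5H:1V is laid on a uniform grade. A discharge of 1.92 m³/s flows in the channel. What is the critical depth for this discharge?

y_c = 0.473 m

At critical depth, Q² T / (g A³) = 1, i.e. A³/T = Q²/g = 1.92²/9.81 = 0.3758.
Try y = 0.328 m: A³/T = 0.1074 — low.
Try y = 0.588 m: A³/T = 0.81 — high.
Try y = 0.473 m: A³/T = 0.3753 — close enough.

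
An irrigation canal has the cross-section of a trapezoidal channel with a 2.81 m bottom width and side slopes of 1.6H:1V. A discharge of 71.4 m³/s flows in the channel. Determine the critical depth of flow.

y_c = 2.58 m

At critical depth, Q² T / (g A³) = 1, i.e. A³/T = Q²/g = 71.4²/9.81 = 519.7.
Try y = 3.28 m: A³/T = 1388 — too large.
Try y = 2.3 m: A³/T = 327 — too small.
Try y = 2.58 m: A³/T = 518.3 — matches.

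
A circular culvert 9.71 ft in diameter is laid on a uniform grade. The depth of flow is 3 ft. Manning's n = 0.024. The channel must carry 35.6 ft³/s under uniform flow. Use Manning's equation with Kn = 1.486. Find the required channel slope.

S = 0.00043

For a circular section of diameter D = 9.71 ft at depth y = 3 ft, the central angle is θ = 2 arccos(1 − 2y/D) = 2.357 rad. Then A = (D²/8)(θ − sin θ) = 19.46 ft² and P = Dθ/2 = 11.45 ft.
Hydraulic radius R = A/P = 19.46/11.45 = 1.7 ft.
From Manning's equation, S = [nQ / (1.486 A R^(2/3))]² = [0.024 × 35.6 / (1.486 × 19.46 × 1.7^(2/3))]² = 0.00043.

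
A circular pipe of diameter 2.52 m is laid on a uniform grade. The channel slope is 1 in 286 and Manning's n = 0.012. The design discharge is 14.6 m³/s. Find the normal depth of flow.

y_n = 1.72 m

Manning's equation rearranged: A R^(2/3) = nQ / (1·√S) = 0.012 × 14.6 / (√0.003497) = 2.963.
Try y = 1.3 m: A R^(2/3) = 1.932 — too small.
Try y = 1.72 m: A R^(2/3) = 2.967 — ≈ 2.963.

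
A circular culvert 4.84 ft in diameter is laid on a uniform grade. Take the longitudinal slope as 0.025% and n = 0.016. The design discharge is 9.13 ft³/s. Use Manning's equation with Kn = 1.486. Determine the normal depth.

y_n = 1.81 ft

Manning's equation rearranged: A R^(2/3) = nQ / (1.486·√S) = 0.016 × 9.13 / (1.486 × √0.00025) = 6.217.
At y = 2.02 ft: A R^(2/3) = 7.606 — high.
At y = 1.44 ft: A R^(2/3) = 4.026 — low.
At y = 1.81 ft: A R^(2/3) = 6.218 — matches.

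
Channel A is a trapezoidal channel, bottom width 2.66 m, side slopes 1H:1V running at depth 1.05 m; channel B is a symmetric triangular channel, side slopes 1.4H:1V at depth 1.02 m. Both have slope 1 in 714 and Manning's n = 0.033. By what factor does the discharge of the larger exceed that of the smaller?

Channel A: With bottom width b = 2.66 m and side slope z = 1: A = (b + zy)y = (2.66 + 1×1.05)×1.05 = 3.896 m²; P = b + 2y√(1+z²) = 2.66 + 2×1.05×1.414 = 5.63 m. Hydraulic radius R = A/P = 3.896/5.63 = 0.6919 m. Q_A = (1/0.033)·3.896·0.6919^(2/3)·√0.001401 = 3.456 m³/s.
Channel B: For a triangular section with side slope z = 1.4: A = zy² = 1.4×1.02² = 1.457 m²; P = 2y√(1+z²) = 2×1.02×1.72 = 3.51 m. Hydraulic radius R = A/P = 1.457/3.51 = 0.415 m. Q_B = (1/0.033)·1.457·0.415^(2/3)·√0.001401 = 0.919 m³/s.
The larger discharge is 3.456 m³/s and the smaller is 0.919 m³/s; the ratio is 3.76.

3.76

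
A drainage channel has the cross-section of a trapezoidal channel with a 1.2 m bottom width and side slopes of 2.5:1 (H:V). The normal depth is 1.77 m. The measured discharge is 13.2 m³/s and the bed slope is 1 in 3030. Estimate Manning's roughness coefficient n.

With bottom width b = 1.2 m and side slope z = 2.5: A = (b + zy)y = (1.2 + 2.5×1.77)×1.77 = 9.956 m²; P = b + 2y√(1+z²) = 1.2 + 2×1.77×2.693 = 10.73 m.
Hydraulic radius R = A/P = 9.956/10.73 = 0.9277 m.
Rearranging Manning's equation: n = (1/Q) A R^(2/3) S^(1/2) = (1/13.2) × 9.956 × 0.9277^(2/3) × √0.00033 = 0.013.

n = 0.013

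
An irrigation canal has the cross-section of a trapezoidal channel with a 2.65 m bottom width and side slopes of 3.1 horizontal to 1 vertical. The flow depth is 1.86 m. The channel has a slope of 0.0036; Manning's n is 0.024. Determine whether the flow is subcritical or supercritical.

With bottom width b = 2.65 m and side slope z = 3.1: A = (b + zy)y = (2.65 + 3.1×1.86)×1.86 = 15.65 m²; P = b + 2y√(1+z²) = 2.65 + 2×1.86×3.257 = 14.77 m.
Hydraulic radius R = A/P = 15.65/14.77 = 1.06 m.
V = (1/n) R^(2/3) √S = (1/0.024) × 1.06^(2/3) × √0.0036 = 2.599 m/s. Hydraulic depth D_h = A/T = 15.65/14.18 = 1.104 m.
Froude number Fr = V/√(g·D_h) = 2.599/√(9.81×1.104) = 0.79, which is less than 1, so the flow is subcritical.

subcritical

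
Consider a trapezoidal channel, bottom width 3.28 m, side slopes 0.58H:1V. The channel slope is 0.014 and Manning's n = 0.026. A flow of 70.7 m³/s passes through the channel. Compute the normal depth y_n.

Manning's equation rearranged: A R^(2/3) = nQ / (1·√S) = 0.026 × 70.7 / (√0.014) = 15.54.
At y = 3.06 m: A R^(2/3) = 20.21 — too large.
At y = 2.25 m: A R^(2/3) = 11.75 — too small.
At y = 2.64 m: A R^(2/3) = 15.54 — matches.

y_n = 2.64 m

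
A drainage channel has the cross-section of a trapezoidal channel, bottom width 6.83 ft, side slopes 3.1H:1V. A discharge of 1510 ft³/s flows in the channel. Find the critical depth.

At critical depth, Q² T / (g A³) = 1, i.e. A³/T = Q²/g = 1510²/32.2 = 70810.
Trying y = 4.35 ft: A³/T = 20420 — low.
Trying y = 5.82 ft: A³/T = 70680 — matches.

y_c = 5.82 ft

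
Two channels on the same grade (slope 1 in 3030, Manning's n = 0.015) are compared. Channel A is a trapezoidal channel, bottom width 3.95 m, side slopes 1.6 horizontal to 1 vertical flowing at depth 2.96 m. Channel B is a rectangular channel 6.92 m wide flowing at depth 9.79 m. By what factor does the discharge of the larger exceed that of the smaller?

3.46

Channel A: With bottom width b = 3.95 m and side slope z = 1.6: A = (b + zy)y = (3.95 + 1.6×2.96)×2.96 = 25.71 m²; P = b + 2y√(1+z²) = 3.95 + 2×2.96×1.887 = 15.12 m. Hydraulic radius R = A/P = 25.71/15.12 = 1.7 m. Q_A = (1/0.015)·25.71·1.7^(2/3)·√0.00033 = 44.36 m³/s.
Channel B: Flow area A = b·y = 6.92 × 9.79 = 67.75 m². Wetted perimeter P = b + 2y = 6.92 + 2×9.79 = 26.5 m. Hydraulic radius R = A/P = 67.75/26.5 = 2.556 m. Q_B = (1/0.015)·67.75·2.556^(2/3)·√0.00033 = 153.4 m³/s.
The larger discharge is 153.4 m³/s and the smaller is 44.36 m³/s; the ratio is 3.46.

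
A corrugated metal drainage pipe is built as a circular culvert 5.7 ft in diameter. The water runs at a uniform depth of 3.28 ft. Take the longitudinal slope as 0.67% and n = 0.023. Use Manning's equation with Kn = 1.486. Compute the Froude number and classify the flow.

For a circular section of diameter D = 5.7 ft at depth y = 3.28 ft, the central angle is θ = 2 arccos(1 − 2y/D) = 3.445 rad. Then A = (D²/8)(θ − sin θ) = 15.2 ft² and P = Dθ/2 = 9.817 ft.
Hydraulic radius R = A/P = 15.2/9.817 = 1.548 ft.
V = (1.486/n) R^(2/3) √S = (1.486/0.023) × 1.548^(2/3) × √0.0067 = 7.078 ft/s. Hydraulic depth D_h = A/T = 15.2/5.635 = 2.698 ft.
Froude number Fr = V/√(g·D_h) = 7.078/√(32.2×2.698) = 0.759, which is less than 1, so the flow is subcritical.

subcritical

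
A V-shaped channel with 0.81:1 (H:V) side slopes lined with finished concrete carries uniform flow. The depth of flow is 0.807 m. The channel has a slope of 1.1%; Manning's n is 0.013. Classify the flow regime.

supercritical

For a triangular section with side slope z = 0.81: A = zy² = 0.81×0.807² = 0.5275 m²; P = 2y√(1+z²) = 2×0.807×1.287 = 2.077 m.
Hydraulic radius R = A/P = 0.5275/2.077 = 0.254 m.
V = (1/n) R^(2/3) √S = (1/0.013) × 0.254^(2/3) × √0.011 = 3.236 m/s. Hydraulic depth D_h = A/T = 0.5275/1.307 = 0.4035 m.
Froude number Fr = V/√(g·D_h) = 3.236/√(9.81×0.4035) = 1.63, which is greater than 1, so the flow is supercritical.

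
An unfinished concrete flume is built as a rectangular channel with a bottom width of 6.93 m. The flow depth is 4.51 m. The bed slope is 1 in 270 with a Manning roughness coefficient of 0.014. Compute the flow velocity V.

Flow area A = b·y = 6.93 × 4.51 = 31.25 m². Wetted perimeter P = b + 2y = 6.93 + 2×4.51 = 15.95 m.
Hydraulic radius R = A/P = 31.25/15.95 = 1.96 m.
From Manning's equation, V = (1/n) R^(2/3) S^(1/2) = (1/0.014) × 1.96^(2/3) × 0.003704^(1/2) = 6.81 m/s.

V = 6.81 m/s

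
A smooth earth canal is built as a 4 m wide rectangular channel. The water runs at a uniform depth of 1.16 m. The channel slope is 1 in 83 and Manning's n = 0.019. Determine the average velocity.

Flow area A = b·y = 4 × 1.16 = 4.64 m². Wetted perimeter P = b + 2y = 4 + 2×1.16 = 6.32 m.
Hydraulic radius R = A/P = 4.64/6.32 = 0.7342 m.
From Manning's equation, V = (1/n) R^(2/3) S^(1/2) = (1/0.019) × 0.7342^(2/3) × 0.01205^(1/2) = 4.7 m/s.

V = 4.7 m/s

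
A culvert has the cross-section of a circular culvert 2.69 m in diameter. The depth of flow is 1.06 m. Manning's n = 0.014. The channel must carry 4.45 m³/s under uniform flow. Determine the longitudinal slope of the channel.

S = 0.0019

For a circular section of diameter D = 2.69 m at depth y = 1.06 m, the central angle is θ = 2 arccos(1 − 2y/D) = 2.715 rad. Then A = (D²/8)(θ − sin θ) = 2.081 m² and P = Dθ/2 = 3.651 m.
Hydraulic radius R = A/P = 2.081/3.651 = 0.5699 m.
From Manning's equation, S = [nQ / (1 A R^(2/3))]² = [0.014 × 4.45 / (1 × 2.081 × 0.5699^(2/3))]² = 0.0019.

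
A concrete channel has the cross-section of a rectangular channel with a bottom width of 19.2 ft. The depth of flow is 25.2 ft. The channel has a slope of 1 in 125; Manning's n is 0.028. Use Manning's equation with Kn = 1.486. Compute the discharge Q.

Flow area A = b·y = 19.2 × 25.2 = 483.8 ft². Wetted perimeter P = b + 2y = 19.2 + 2×25.2 = 69.6 ft.
Hydraulic radius R = A/P = 483.8/69.6 = 6.952 ft.
Manning's equation: Q = (1.486/n) A R^(2/3) S^(1/2) = (1.486/0.028) × 483.8 × 6.952^(2/3) × 0.008^(1/2) = 8370 ft³/s.

Q = 8370 ft³/s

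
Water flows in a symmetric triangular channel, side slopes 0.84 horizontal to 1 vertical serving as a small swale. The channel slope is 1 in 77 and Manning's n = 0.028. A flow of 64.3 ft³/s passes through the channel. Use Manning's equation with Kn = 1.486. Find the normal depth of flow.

y_n = 3.44 ft

Manning's equation rearranged: A R^(2/3) = nQ / (1.486·√S) = 0.028 × 64.3 / (1.486 × √0.01299) = 10.63.
Trying y = 4.03 ft: A R^(2/3) = 16.22 — high.
Trying y = 2.41 ft: A R^(2/3) = 4.117 — low.
Trying y = 3.44 ft: A R^(2/3) = 10.63 — ≈ 10.63.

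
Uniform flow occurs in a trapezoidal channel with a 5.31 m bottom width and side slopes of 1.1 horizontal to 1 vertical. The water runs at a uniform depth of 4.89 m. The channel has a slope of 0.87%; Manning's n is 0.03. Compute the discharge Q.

With bottom width b = 5.31 m and side slope z = 1.1: A = (b + zy)y = (5.31 + 1.1×4.89)×4.89 = 52.27 m²; P = b + 2y√(1+z²) = 5.31 + 2×4.89×1.487 = 19.85 m.
Hydraulic radius R = A/P = 52.27/19.85 = 2.633 m.
Manning's equation: Q = (1/n) A R^(2/3) S^(1/2) = (1/0.03) × 52.27 × 2.633^(2/3) × 0.0087^(1/2) = 310 m³/s.

Q = 310 m³/s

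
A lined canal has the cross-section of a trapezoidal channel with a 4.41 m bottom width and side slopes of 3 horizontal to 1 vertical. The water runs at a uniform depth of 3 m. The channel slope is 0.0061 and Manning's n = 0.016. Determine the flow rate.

Q = 282 m³/s

With bottom width b = 4.41 m and side slope z = 3: A = (b + zy)y = (4.41 + 3×3)×3 = 40.23 m²; P = b + 2y√(1+z²) = 4.41 + 2×3×3.162 = 23.38 m.
Hydraulic radius R = A/P = 40.23/23.38 = 1.72 m.
Manning's equation: Q = (1/n) A R^(2/3) S^(1/2) = (1/0.016) × 40.23 × 1.72^(2/3) × 0.0061^(1/2) = 282 m³/s.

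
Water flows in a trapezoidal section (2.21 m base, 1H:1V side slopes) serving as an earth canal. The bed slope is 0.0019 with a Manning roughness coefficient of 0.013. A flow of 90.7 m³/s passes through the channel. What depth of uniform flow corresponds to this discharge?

Manning's equation rearranged: A R^(2/3) = nQ / (1·√S) = 0.013 × 90.7 / (√0.0019) = 27.05.
Trying y = 2.78 m: A R^(2/3) = 17.17 — low.
Trying y = 3.45 m: A R^(2/3) = 27.06 — close enough.

y_n = 3.45 m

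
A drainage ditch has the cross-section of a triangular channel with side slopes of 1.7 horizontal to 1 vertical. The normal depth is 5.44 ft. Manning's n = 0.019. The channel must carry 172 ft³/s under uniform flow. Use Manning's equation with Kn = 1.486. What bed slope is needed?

For a triangular section with side slope z = 1.7: A = zy² = 1.7×5.44² = 50.31 ft²; P = 2y√(1+z²) = 2×5.44×1.972 = 21.46 ft.
Hydraulic radius R = A/P = 50.31/21.46 = 2.344 ft.
From Manning's equation, S = [nQ / (1.486 A R^(2/3))]² = [0.019 × 172 / (1.486 × 50.31 × 2.344^(2/3))]² = 0.000614.

S = 0.000614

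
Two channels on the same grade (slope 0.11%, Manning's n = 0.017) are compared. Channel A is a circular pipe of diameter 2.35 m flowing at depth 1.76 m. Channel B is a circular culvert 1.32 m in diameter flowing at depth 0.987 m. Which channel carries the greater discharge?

Channel A: For a circular section of diameter D = 2.35 m at depth y = 1.76 m, the central angle is θ = 2 arccos(1 − 2y/D) = 4.184 rad. Then A = (D²/8)(θ − sin θ) = 3.484 m² and P = Dθ/2 = 4.916 m. Hydraulic radius R = A/P = 3.484/4.916 = 0.7088 m. Q_A = (1/0.017)·3.484·0.7088^(2/3)·√0.0011 = 5.404 m³/s.
Channel B: For a circular section of diameter D = 1.32 m at depth y = 0.987 m, the central angle is θ = 2 arccos(1 − 2y/D) = 4.178 rad. Then A = (D²/8)(θ − sin θ) = 1.098 m² and P = Dθ/2 = 2.758 m. Hydraulic radius R = A/P = 1.098/2.758 = 0.398 m. Q_B = (1/0.017)·1.098·0.398^(2/3)·√0.0011 = 1.158 m³/s.
Q_A = 5.404 m³/s vs Q_B = 1.158 m³/s, so channel A carries more.

channel A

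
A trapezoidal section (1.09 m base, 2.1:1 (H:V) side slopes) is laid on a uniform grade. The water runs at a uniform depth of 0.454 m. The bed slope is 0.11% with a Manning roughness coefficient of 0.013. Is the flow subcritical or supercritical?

With bottom width b = 1.09 m and side slope z = 2.1: A = (b + zy)y = (1.09 + 2.1×0.454)×0.454 = 0.9277 m²; P = b + 2y√(1+z²) = 1.09 + 2×0.454×2.326 = 3.202 m.
Hydraulic radius R = A/P = 0.9277/3.202 = 0.2897 m.
V = (1/n) R^(2/3) √S = (1/0.013) × 0.2897^(2/3) × √0.0011 = 1.117 m/s. Hydraulic depth D_h = A/T = 0.9277/2.997 = 0.3096 m.
Froude number Fr = V/√(g·D_h) = 1.117/√(9.81×0.3096) = 0.641, which is less than 1, so the flow is subcritical.

subcritical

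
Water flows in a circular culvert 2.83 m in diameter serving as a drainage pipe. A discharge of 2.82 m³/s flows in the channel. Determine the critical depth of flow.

y_c = 0.72 m

At critical depth, Q² T / (g A³) = 1, i.e. A³/T = Q²/g = 2.82²/9.81 = 0.8106.
Trying y = 0.618 m: A³/T = 0.4475 — low.
Trying y = 0.72 m: A³/T = 0.8124 — close enough.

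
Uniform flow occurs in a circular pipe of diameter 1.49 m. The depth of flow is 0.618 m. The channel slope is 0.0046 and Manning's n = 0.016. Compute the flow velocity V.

V = 2.02 m/s

For a circular section of diameter D = 1.49 m at depth y = 0.618 m, the central angle is θ = 2 arccos(1 − 2y/D) = 2.799 rad. Then A = (D²/8)(θ − sin θ) = 0.6835 m² and P = Dθ/2 = 2.085 m.
Hydraulic radius R = A/P = 0.6835/2.085 = 0.3278 m.
From Manning's equation, V = (1/n) R^(2/3) S^(1/2) = (1/0.016) × 0.3278^(2/3) × 0.0046^(1/2) = 2.02 m/s.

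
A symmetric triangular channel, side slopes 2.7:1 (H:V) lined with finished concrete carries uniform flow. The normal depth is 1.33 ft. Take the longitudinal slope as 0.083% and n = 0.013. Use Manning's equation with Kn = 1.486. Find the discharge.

For a triangular section with side slope z = 2.7: A = zy² = 2.7×1.33² = 4.776 ft²; P = 2y√(1+z²) = 2×1.33×2.879 = 7.659 ft.
Hydraulic radius R = A/P = 4.776/7.659 = 0.6236 ft.
Manning's equation: Q = (1.486/n) A R^(2/3) S^(1/2) = (1.486/0.013) × 4.776 × 0.6236^(2/3) × 0.00083^(1/2) = 11.5 ft³/s.

Q = 11.5 ft³/s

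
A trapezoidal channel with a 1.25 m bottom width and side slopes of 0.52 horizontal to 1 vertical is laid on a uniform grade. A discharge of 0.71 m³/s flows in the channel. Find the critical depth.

At critical depth, Q² T / (g A³) = 1, i.e. A³/T = Q²/g = 0.71²/9.81 = 0.05139.
At y = 0.389 m: A³/T = 0.109 — over.
At y = 0.258 m: A³/T = 0.03 — short.
At y = 0.307 m: A³/T = 0.05165 — close enough.

y_c = 0.307 m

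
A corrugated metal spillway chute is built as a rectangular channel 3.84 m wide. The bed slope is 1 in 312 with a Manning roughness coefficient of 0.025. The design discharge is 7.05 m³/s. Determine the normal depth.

y_n = 1.05 m

Manning's equation rearranged: A R^(2/3) = nQ / (1·√S) = 0.025 × 7.05 / (√0.003205) = 3.113.
At y = 1.17 m: A R^(2/3) = 3.632 — over.
At y = 1.05 m: A R^(2/3) = 3.114 — close enough.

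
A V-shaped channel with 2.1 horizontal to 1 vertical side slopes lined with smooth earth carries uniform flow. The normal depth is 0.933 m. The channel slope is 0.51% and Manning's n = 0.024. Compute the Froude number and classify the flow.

subcritical

For a triangular section with side slope z = 2.1: A = zy² = 2.1×0.933² = 1.828 m²; P = 2y√(1+z²) = 2×0.933×2.326 = 4.34 m.
Hydraulic radius R = A/P = 1.828/4.34 = 0.4212 m.
V = (1/n) R^(2/3) √S = (1/0.024) × 0.4212^(2/3) × √0.0051 = 1.672 m/s. Hydraulic depth D_h = A/T = 1.828/3.919 = 0.4665 m.
Froude number Fr = V/√(g·D_h) = 1.672/√(9.81×0.4665) = 0.782, which is less than 1, so the flow is subcritical.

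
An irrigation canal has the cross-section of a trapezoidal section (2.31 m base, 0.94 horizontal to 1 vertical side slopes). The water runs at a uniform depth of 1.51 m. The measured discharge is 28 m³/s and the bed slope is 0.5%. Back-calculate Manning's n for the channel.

n = 0.013

With bottom width b = 2.31 m and side slope z = 0.94: A = (b + zy)y = (2.31 + 0.94×1.51)×1.51 = 5.631 m²; P = b + 2y√(1+z²) = 2.31 + 2×1.51×1.372 = 6.455 m.
Hydraulic radius R = A/P = 5.631/6.455 = 0.8724 m.
Rearranging Manning's equation: n = (1/Q) A R^(2/3) S^(1/2) = (1/28) × 5.631 × 0.8724^(2/3) × √0.005 = 0.013.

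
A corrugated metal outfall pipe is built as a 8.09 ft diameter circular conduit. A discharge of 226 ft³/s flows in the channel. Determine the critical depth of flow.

y_c = 3.76 ft

At critical depth, Q² T / (g A³) = 1, i.e. A³/T = Q²/g = 226²/32.2 = 1586.
Try y = 3.33 ft: A³/T = 996.8 — short.
Try y = 4.56 ft: A³/T = 3317 — over.
Try y = 3.76 ft: A³/T = 1587 — matches.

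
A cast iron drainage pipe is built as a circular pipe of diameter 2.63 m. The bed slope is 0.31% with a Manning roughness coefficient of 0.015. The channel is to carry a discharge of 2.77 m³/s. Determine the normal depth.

Manning's equation rearranged: A R^(2/3) = nQ / (1·√S) = 0.015 × 2.77 / (√0.0031) = 0.7463.
Trying y = 0.531 m: A R^(2/3) = 0.3667 — too small.
Trying y = 0.821 m: A R^(2/3) = 0.8686 — too large.
Trying y = 0.759 m: A R^(2/3) = 0.7461 — close enough.

y_n = 0.759 m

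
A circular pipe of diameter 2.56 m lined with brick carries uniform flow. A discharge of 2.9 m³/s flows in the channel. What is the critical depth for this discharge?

y_c = 0.751 m

At critical depth, Q² T / (g A³) = 1, i.e. A³/T = Q²/g = 2.9²/9.81 = 0.8573.
At y = 0.578 m: A³/T = 0.3088 — low.
At y = 0.93 m: A³/T = 1.956 — high.
At y = 0.751 m: A³/T = 0.856 — ≈ 0.8573.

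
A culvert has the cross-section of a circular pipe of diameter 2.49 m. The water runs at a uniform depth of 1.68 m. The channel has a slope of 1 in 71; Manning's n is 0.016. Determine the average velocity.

For a circular section of diameter D = 2.49 m at depth y = 1.68 m, the central angle is θ = 2 arccos(1 − 2y/D) = 3.855 rad. Then A = (D²/8)(θ − sin θ) = 3.495 m² and P = Dθ/2 = 4.8 m.
Hydraulic radius R = A/P = 3.495/4.8 = 0.7282 m.
From Manning's equation, V = (1/n) R^(2/3) S^(1/2) = (1/0.016) × 0.7282^(2/3) × 0.01408^(1/2) = 6 m/s.

V = 6 m/s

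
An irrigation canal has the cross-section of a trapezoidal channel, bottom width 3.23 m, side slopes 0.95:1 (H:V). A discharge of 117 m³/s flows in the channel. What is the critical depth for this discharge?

At critical depth, Q² T / (g A³) = 1, i.e. A³/T = Q²/g = 117²/9.81 = 1395.
Try y = 3.12 m: A³/T = 788.1 — too small.
Try y = 4.22 m: A³/T = 2535 — too large.
Try y = 3.62 m: A³/T = 1392 — close enough.

y_c = 3.62 m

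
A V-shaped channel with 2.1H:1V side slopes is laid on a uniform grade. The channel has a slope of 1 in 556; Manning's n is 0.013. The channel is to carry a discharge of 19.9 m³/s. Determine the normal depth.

Manning's equation rearranged: A R^(2/3) = nQ / (1·√S) = 0.013 × 19.9 / (√0.001799) = 6.1.
Try y = 2.04 m: A R^(2/3) = 8.272 — too large.
Try y = 1.36 m: A R^(2/3) = 2.806 — too small.
Try y = 1.82 m: A R^(2/3) = 6.102 — close enough.

y_n = 1.82 m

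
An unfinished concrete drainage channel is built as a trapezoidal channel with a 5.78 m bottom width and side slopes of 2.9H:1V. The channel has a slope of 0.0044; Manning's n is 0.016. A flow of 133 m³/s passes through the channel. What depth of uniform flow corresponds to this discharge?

y_n = 2.16 m

Manning's equation rearranged: A R^(2/3) = nQ / (1·√S) = 0.016 × 133 / (√0.0044) = 32.08.
Trying y = 1.92 m: A R^(2/3) = 25.16 — low.
Trying y = 2.68 m: A R^(2/3) = 50.39 — high.
Trying y = 2.16 m: A R^(2/3) = 32.04 — matches.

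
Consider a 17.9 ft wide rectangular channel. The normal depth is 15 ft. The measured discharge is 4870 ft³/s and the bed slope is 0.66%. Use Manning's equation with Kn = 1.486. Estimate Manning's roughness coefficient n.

n = 0.021

Flow area A = b·y = 17.9 × 15 = 268.5 ft². Wetted perimeter P = b + 2y = 17.9 + 2×15 = 47.9 ft.
Hydraulic radius R = A/P = 268.5/47.9 = 5.605 ft.
Rearranging Manning's equation: n = (1.486/Q) A R^(2/3) S^(1/2) = (1.486/4870) × 268.5 × 5.605^(2/3) × √0.0066 = 0.021.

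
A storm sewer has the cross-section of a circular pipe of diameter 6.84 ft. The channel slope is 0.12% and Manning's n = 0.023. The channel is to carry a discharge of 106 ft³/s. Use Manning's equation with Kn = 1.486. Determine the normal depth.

Manning's equation rearranged: A R^(2/3) = nQ / (1.486·√S) = 0.023 × 106 / (1.486 × √0.0012) = 47.36.
Try y = 6.25 ft: A R^(2/3) = 56.3 — high.
Try y = 5.08 ft: A R^(2/3) = 47.37 — close enough.

y_n = 5.08 ft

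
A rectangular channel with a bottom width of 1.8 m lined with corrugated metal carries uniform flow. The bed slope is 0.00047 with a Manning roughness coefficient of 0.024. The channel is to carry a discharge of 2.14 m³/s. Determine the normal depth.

y_n = 1.84 m

Manning's equation rearranged: A R^(2/3) = nQ / (1·√S) = 0.024 × 2.14 / (√0.00047) = 2.369.
Try y = 1.4 m: A R^(2/3) = 1.687 — low.
Try y = 2.07 m: A R^(2/3) = 2.73 — high.
Try y = 1.84 m: A R^(2/3) = 2.368 — close enough.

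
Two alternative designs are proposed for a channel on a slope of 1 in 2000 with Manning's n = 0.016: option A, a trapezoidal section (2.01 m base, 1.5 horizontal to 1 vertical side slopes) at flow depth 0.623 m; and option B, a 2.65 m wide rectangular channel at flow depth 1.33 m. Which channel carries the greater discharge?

channel B

Channel A: With bottom width b = 2.01 m and side slope z = 1.5: A = (b + zy)y = (2.01 + 1.5×0.623)×0.623 = 1.834 m²; P = b + 2y√(1+z²) = 2.01 + 2×0.623×1.803 = 4.256 m. Hydraulic radius R = A/P = 1.834/4.256 = 0.431 m. Q_A = (1/0.016)·1.834·0.431^(2/3)·√0.0005 = 1.463 m³/s.
Channel B: Flow area A = b·y = 2.65 × 1.33 = 3.525 m². Wetted perimeter P = b + 2y = 2.65 + 2×1.33 = 5.31 m. Hydraulic radius R = A/P = 3.525/5.31 = 0.6637 m. Q_B = (1/0.016)·3.525·0.6637^(2/3)·√0.0005 = 3.748 m³/s.
Q_A = 1.463 m³/s vs Q_B = 3.748 m³/s, so channel B carries more.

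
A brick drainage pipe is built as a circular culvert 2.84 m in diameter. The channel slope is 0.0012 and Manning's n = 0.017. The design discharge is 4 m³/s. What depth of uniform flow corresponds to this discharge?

y_n = 1.23 m

Manning's equation rearranged: A R^(2/3) = nQ / (1·√S) = 0.017 × 4 / (√0.0012) = 1.963.
Try y = 1.43 m: A R^(2/3) = 2.551 — high.
Try y = 0.937 m: A R^(2/3) = 1.185 — low.
Try y = 1.23 m: A R^(2/3) = 1.962 — matches.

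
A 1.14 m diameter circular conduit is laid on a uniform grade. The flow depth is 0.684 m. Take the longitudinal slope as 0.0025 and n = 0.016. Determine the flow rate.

Q = 0.928 m³/s

For a circular section of diameter D = 1.14 m at depth y = 0.684 m, the central angle is θ = 2 arccos(1 − 2y/D) = 3.544 rad. Then A = (D²/8)(θ − sin θ) = 0.6394 m² and P = Dθ/2 = 2.02 m.
Hydraulic radius R = A/P = 0.6394/2.02 = 0.3165 m.
Manning's equation: Q = (1/n) A R^(2/3) S^(1/2) = (1/0.016) × 0.6394 × 0.3165^(2/3) × 0.0025^(1/2) = 0.928 m³/s.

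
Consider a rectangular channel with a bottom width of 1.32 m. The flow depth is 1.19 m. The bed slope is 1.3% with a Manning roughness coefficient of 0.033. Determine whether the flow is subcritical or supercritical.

subcritical

Flow area A = b·y = 1.32 × 1.19 = 1.571 m². Wetted perimeter P = b + 2y = 1.32 + 2×1.19 = 3.7 m.
Hydraulic radius R = A/P = 1.571/3.7 = 0.4245 m.
V = (1/n) R^(2/3) √S = (1/0.033) × 0.4245^(2/3) × √0.013 = 1.952 m/s. Hydraulic depth D_h = A/T = 1.571/1.32 = 1.19 m.
Froude number Fr = V/√(g·D_h) = 1.952/√(9.81×1.19) = 0.571, which is less than 1, so the flow is subcritical.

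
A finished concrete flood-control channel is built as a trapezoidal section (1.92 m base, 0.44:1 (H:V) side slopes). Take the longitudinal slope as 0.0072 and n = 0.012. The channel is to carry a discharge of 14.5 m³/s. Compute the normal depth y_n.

Manning's equation rearranged: A R^(2/3) = nQ / (1·√S) = 0.012 × 14.5 / (√0.0072) = 2.051.
Try y = 0.863 m: A R^(2/3) = 1.286 — too small.
Try y = 1.15 m: A R^(2/3) = 2.049 — close enough.

y_n = 1.15 m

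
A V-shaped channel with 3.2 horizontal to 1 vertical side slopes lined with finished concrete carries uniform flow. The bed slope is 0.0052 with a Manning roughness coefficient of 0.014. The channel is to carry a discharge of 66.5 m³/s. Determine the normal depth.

y_n = 2.03 m

Manning's equation rearranged: A R^(2/3) = nQ / (1·√S) = 0.014 × 66.5 / (√0.0052) = 12.91.
Try y = 1.65 m: A R^(2/3) = 7.429 — short.
Try y = 2.03 m: A R^(2/3) = 12.91 — matches.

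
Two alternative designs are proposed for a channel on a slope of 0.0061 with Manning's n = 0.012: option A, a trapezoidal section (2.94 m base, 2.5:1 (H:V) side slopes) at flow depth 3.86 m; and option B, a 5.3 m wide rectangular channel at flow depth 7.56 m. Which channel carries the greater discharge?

channel A

Channel A: With bottom width b = 2.94 m and side slope z = 2.5: A = (b + zy)y = (2.94 + 2.5×3.86)×3.86 = 48.6 m²; P = b + 2y√(1+z²) = 2.94 + 2×3.86×2.693 = 23.73 m. Hydraulic radius R = A/P = 48.6/23.73 = 2.048 m. Q_A = (1/0.012)·48.6·2.048^(2/3)·√0.0061 = 510.1 m³/s.
Channel B: Flow area A = b·y = 5.3 × 7.56 = 40.07 m². Wetted perimeter P = b + 2y = 5.3 + 2×7.56 = 20.42 m. Hydraulic radius R = A/P = 40.07/20.42 = 1.962 m. Q_B = (1/0.012)·40.07·1.962^(2/3)·√0.0061 = 408.7 m³/s.
Q_A = 510.1 m³/s vs Q_B = 408.7 m³/s, so channel A carries more.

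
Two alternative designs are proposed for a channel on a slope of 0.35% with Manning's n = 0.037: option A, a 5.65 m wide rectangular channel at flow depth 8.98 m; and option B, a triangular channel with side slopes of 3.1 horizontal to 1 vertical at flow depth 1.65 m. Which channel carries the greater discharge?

Channel A: Flow area A = b·y = 5.65 × 8.98 = 50.74 m². Wetted perimeter P = b + 2y = 5.65 + 2×8.98 = 23.61 m. Hydraulic radius R = A/P = 50.74/23.61 = 2.149 m. Q_A = (1/0.037)·50.74·2.149^(2/3)·√0.0035 = 135.1 m³/s.
Channel B: For a triangular section with side slope z = 3.1: A = zy² = 3.1×1.65² = 8.44 m²; P = 2y√(1+z²) = 2×1.65×3.257 = 10.75 m. Hydraulic radius R = A/P = 8.44/10.75 = 0.7852 m. Q_B = (1/0.037)·8.44·0.7852^(2/3)·√0.0035 = 11.49 m³/s.
Q_A = 135.1 m³/s vs Q_B = 11.49 m³/s, so channel A carries more.

channel A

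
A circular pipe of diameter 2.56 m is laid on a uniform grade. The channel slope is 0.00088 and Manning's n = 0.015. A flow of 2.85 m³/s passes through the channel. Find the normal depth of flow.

Manning's equation rearranged: A R^(2/3) = nQ / (1·√S) = 0.015 × 2.85 / (√0.00088) = 1.441.
At y = 1.39 m: A R^(2/3) = 2.193 — too large.
At y = 0.774 m: A R^(2/3) = 0.7599 — too small.
At y = 1.09 m: A R^(2/3) = 1.443 — matches.

y_n = 1.09 m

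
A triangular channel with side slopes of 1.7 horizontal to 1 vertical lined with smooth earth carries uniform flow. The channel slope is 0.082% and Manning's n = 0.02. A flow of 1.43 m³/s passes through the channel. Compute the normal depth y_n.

Manning's equation rearranged: A R^(2/3) = nQ / (1·√S) = 0.02 × 1.43 / (√0.00082) = 0.9988.
Trying y = 0.848 m: A R^(2/3) = 0.6249 — short.
Trying y = 1.1 m: A R^(2/3) = 1.251 — over.
Trying y = 1.01 m: A R^(2/3) = 0.996 — matches.

y_n = 1.01 m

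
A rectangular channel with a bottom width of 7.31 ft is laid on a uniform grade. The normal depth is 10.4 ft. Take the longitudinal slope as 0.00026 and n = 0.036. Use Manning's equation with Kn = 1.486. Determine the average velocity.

Flow area A = b·y = 7.31 × 10.4 = 76.02 ft². Wetted perimeter P = b + 2y = 7.31 + 2×10.4 = 28.11 ft.
Hydraulic radius R = A/P = 76.02/28.11 = 2.705 ft.
From Manning's equation, V = (1.486/n) R^(2/3) S^(1/2) = (1.486/0.036) × 2.705^(2/3) × 0.00026^(1/2) = 1.29 ft/s.

V = 1.29 ft/s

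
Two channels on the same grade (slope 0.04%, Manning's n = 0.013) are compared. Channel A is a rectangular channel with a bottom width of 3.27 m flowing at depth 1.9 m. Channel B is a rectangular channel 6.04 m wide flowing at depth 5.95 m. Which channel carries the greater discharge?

channel B

Channel A: Flow area A = b·y = 3.27 × 1.9 = 6.213 m². Wetted perimeter P = b + 2y = 3.27 + 2×1.9 = 7.07 m. Hydraulic radius R = A/P = 6.213/7.07 = 0.8788 m. Q_A = (1/0.013)·6.213·0.8788^(2/3)·√0.0004 = 8.77 m³/s.
Channel B: Flow area A = b·y = 6.04 × 5.95 = 35.94 m². Wetted perimeter P = b + 2y = 6.04 + 2×5.95 = 17.94 m. Hydraulic radius R = A/P = 35.94/17.94 = 2.003 m. Q_B = (1/0.013)·35.94·2.003^(2/3)·√0.0004 = 87.86 m³/s.
Q_A = 8.77 m³/s vs Q_B = 87.86 m³/s, so channel B carries more.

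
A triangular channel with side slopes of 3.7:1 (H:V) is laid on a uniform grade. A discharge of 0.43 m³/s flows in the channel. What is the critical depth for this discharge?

At critical depth, Q² T / (g A³) = 1, i.e. A³/T = Q²/g = 0.43²/9.81 = 0.01885.
At y = 0.349 m: A³/T = 0.03544 — over.
At y = 0.275 m: A³/T = 0.01077 — short.
At y = 0.308 m: A³/T = 0.01897 — close enough.

y_c = 0.308 m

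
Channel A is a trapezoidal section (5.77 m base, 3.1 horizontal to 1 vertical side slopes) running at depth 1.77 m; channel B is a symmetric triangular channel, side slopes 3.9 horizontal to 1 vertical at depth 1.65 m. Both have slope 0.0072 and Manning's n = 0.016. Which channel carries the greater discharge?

Channel A: With bottom width b = 5.77 m and side slope z = 3.1: A = (b + zy)y = (5.77 + 3.1×1.77)×1.77 = 19.92 m²; P = b + 2y√(1+z²) = 5.77 + 2×1.77×3.257 = 17.3 m. Hydraulic radius R = A/P = 19.92/17.3 = 1.152 m. Q_A = (1/0.016)·19.92·1.152^(2/3)·√0.0072 = 116.1 m³/s.
Channel B: For a triangular section with side slope z = 3.9: A = zy² = 3.9×1.65² = 10.62 m²; P = 2y√(1+z²) = 2×1.65×4.026 = 13.29 m. Hydraulic radius R = A/P = 10.62/13.29 = 0.7991 m. Q_B = (1/0.016)·10.62·0.7991^(2/3)·√0.0072 = 48.49 m³/s.
Q_A = 116.1 m³/s vs Q_B = 48.49 m³/s, so channel A carries more.

channel A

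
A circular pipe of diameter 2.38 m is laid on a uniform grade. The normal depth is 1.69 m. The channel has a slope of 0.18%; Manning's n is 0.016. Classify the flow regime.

subcritical

For a circular section of diameter D = 2.38 m at depth y = 1.69 m, the central angle is θ = 2 arccos(1 − 2y/D) = 4.009 rad. Then A = (D²/8)(θ − sin θ) = 3.378 m² and P = Dθ/2 = 4.771 m.
Hydraulic radius R = A/P = 3.378/4.771 = 0.7082 m.
V = (1/n) R^(2/3) √S = (1/0.016) × 0.7082^(2/3) × √0.0018 = 2.107 m/s. Hydraulic depth D_h = A/T = 3.378/2.16 = 1.564 m.
Froude number Fr = V/√(g·D_h) = 2.107/√(9.81×1.564) = 0.538, which is less than 1, so the flow is subcritical.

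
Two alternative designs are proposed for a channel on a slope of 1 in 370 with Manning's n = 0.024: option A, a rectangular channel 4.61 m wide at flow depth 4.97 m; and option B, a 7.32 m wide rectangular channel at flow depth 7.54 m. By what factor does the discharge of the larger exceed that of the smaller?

Channel A: Flow area A = b·y = 4.61 × 4.97 = 22.91 m². Wetted perimeter P = b + 2y = 4.61 + 2×4.97 = 14.55 m. Hydraulic radius R = A/P = 22.91/14.55 = 1.575 m. Q_A = (1/0.024)·22.91·1.575^(2/3)·√0.002703 = 67.18 m³/s.
Channel B: Flow area A = b·y = 7.32 × 7.54 = 55.19 m². Wetted perimeter P = b + 2y = 7.32 + 2×7.54 = 22.4 m. Hydraulic radius R = A/P = 55.19/22.4 = 2.464 m. Q_B = (1/0.024)·55.19·2.464^(2/3)·√0.002703 = 218.1 m³/s.
The larger discharge is 218.1 m³/s and the smaller is 67.18 m³/s; the ratio is 3.25.

3.25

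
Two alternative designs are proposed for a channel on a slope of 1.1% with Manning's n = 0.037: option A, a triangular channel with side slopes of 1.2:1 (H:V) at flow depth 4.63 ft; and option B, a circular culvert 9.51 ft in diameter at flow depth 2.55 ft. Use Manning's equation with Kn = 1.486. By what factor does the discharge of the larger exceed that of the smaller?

1.9

Channel A: For a triangular section with side slope z = 1.2: A = zy² = 1.2×4.63² = 25.72 ft²; P = 2y√(1+z²) = 2×4.63×1.562 = 14.46 ft. Hydraulic radius R = A/P = 25.72/14.46 = 1.778 ft. Q_A = (1.486/0.037)·25.72·1.778^(2/3)·√0.011 = 159.1 ft³/s.
Channel B: For a circular section of diameter D = 9.51 ft at depth y = 2.55 ft, the central angle is θ = 2 arccos(1 − 2y/D) = 2.177 rad. Then A = (D²/8)(θ − sin θ) = 15.32 ft² and P = Dθ/2 = 10.35 ft. Hydraulic radius R = A/P = 15.32/10.35 = 1.48 ft. Q_B = (1.486/0.037)·15.32·1.48^(2/3)·√0.011 = 83.84 ft³/s.
The larger discharge is 159.1 ft³/s and the smaller is 83.84 ft³/s; the ratio is 1.9.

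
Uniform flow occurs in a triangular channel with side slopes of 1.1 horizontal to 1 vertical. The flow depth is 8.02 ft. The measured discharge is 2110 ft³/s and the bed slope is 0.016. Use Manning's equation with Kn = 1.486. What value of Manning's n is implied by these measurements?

For a triangular section with side slope z = 1.1: A = zy² = 1.1×8.02² = 70.75 ft²; P = 2y√(1+z²) = 2×8.02×1.487 = 23.85 ft.
Hydraulic radius R = A/P = 70.75/23.85 = 2.967 ft.
Rearranging Manning's equation: n = (1.486/Q) A R^(2/3) S^(1/2) = (1.486/2110) × 70.75 × 2.967^(2/3) × √0.016 = 0.013.

n = 0.013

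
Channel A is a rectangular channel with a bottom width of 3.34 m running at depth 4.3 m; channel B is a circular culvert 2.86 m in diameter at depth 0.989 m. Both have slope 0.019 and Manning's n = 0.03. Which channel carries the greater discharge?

Channel A: Flow area A = b·y = 3.34 × 4.3 = 14.36 m². Wetted perimeter P = b + 2y = 3.34 + 2×4.3 = 11.94 m. Hydraulic radius R = A/P = 14.36/11.94 = 1.203 m. Q_A = (1/0.03)·14.36·1.203^(2/3)·√0.019 = 74.64 m³/s.
Channel B: For a circular section of diameter D = 2.86 m at depth y = 0.989 m, the central angle is θ = 2 arccos(1 − 2y/D) = 2.515 rad. Then A = (D²/8)(θ − sin θ) = 1.971 m² and P = Dθ/2 = 3.596 m. Hydraulic radius R = A/P = 1.971/3.596 = 0.5482 m. Q_B = (1/0.03)·1.971·0.5482^(2/3)·√0.019 = 6.066 m³/s.
Q_A = 74.64 m³/s vs Q_B = 6.066 m³/s, so channel A carries more.

channel A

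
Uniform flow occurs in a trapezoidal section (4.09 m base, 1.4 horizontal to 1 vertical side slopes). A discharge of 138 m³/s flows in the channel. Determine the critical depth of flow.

At critical depth, Q² T / (g A³) = 1, i.e. A³/T = Q²/g = 138²/9.81 = 1941.
Try y = 3.8 m: A³/T = 3104 — too large.
Try y = 2.88 m: A³/T = 1053 — too small.
Try y = 3.37 m: A³/T = 1934 — matches.

y_c = 3.37 m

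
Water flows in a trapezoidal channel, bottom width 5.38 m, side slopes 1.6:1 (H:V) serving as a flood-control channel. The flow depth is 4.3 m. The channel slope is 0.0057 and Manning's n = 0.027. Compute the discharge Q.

With bottom width b = 5.38 m and side slope z = 1.6: A = (b + zy)y = (5.38 + 1.6×4.3)×4.3 = 52.72 m²; P = b + 2y√(1+z²) = 5.38 + 2×4.3×1.887 = 21.61 m.
Hydraulic radius R = A/P = 52.72/21.61 = 2.44 m.
Manning's equation: Q = (1/n) A R^(2/3) S^(1/2) = (1/0.027) × 52.72 × 2.44^(2/3) × 0.0057^(1/2) = 267 m³/s.

Q = 267 m³/s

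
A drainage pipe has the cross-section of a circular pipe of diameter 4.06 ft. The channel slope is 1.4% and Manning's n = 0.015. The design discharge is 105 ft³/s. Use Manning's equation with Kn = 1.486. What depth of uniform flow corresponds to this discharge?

y_n = 2.47 ft

Manning's equation rearranged: A R^(2/3) = nQ / (1.486·√S) = 0.015 × 105 / (1.486 × √0.014) = 8.958.
Try y = 1.87 ft: A R^(2/3) = 5.674 — low.
Try y = 3.13 ft: A R^(2/3) = 12.3 — high.
Try y = 2.47 ft: A R^(2/3) = 8.972 — matches.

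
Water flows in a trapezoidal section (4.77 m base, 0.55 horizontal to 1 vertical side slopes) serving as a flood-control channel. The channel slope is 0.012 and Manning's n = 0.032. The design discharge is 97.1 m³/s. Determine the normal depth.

y_n = 3.09 m

Manning's equation rearranged: A R^(2/3) = nQ / (1·√S) = 0.032 × 97.1 / (√0.012) = 28.36.
Trying y = 3.91 m: A R^(2/3) = 42.61 — over.
Trying y = 2.61 m: A R^(2/3) = 21.32 — short.
Trying y = 3.09 m: A R^(2/3) = 28.37 — ≈ 28.36.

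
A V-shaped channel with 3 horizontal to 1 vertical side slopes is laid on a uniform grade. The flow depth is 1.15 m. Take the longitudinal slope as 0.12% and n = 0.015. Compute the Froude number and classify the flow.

For a triangular section with side slope z = 3: A = zy² = 3×1.15² = 3.967 m²; P = 2y√(1+z²) = 2×1.15×3.162 = 7.273 m.
Hydraulic radius R = A/P = 3.967/7.273 = 0.5455 m.
V = (1/n) R^(2/3) √S = (1/0.015) × 0.5455^(2/3) × √0.0012 = 1.542 m/s. Hydraulic depth D_h = A/T = 3.967/6.9 = 0.575 m.
Froude number Fr = V/√(g·D_h) = 1.542/√(9.81×0.575) = 0.649, which is less than 1, so the flow is subcritical.

subcritical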